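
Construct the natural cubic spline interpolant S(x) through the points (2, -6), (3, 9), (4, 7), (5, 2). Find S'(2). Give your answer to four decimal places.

19.3333

Put M_i = S'' at the i-th knot. Here h = (1, 1, 1) and Δ = (15, -2, -5), so the interior equations h_(i-1)·M_(i-1) + 2(h_(i-1)+h_i)·M_i + h_i·M_(i+1) = 6(Δ_i − Δ_(i-1)) read
  1·M_0 + 4·M_1 + 1·M_2 = 6(Δ_1 - Δ_0) = -102
  1·M_1 + 4·M_2 + 1·M_3 = 6(Δ_2 - Δ_1) = -18
Natural end conditions: M_0 = M_3 = 0.
Solving the tridiagonal system: M_0 = 0, M_1 = -26, M_2 = 2, M_3 = 0.
On [2, 3], S'(x) = b_0 + 2c_0·(x - 2) + 3d_0·(x - 2)² with b_0 = Δ_0 - h_0(2M_0 + M_1)/6 = 58/3, c_0 = M_0/2 = 0, d_0 = (M_1 - M_0)/(6h_0) = -13/3. So S'(2) = 58/3.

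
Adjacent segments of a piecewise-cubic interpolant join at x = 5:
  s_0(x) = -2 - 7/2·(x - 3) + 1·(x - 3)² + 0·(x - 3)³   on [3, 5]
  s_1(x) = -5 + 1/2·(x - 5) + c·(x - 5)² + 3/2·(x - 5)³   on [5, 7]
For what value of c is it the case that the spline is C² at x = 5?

s_0''(x) = 2 + 0·(x - 3), so s_0''(5) = 2. On the right, s_1''(5) = 2c, so c = 1.

1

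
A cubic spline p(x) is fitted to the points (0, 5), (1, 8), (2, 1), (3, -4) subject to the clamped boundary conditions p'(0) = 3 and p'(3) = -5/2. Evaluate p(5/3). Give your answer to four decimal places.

3.8593

With M_i denoting the second derivative at x_i, h_i = 1, 1, 1, and Δ_i = (y_(i+1) − y_i)/h_i = 3, -7, -5:
  1·M_0 + 4·M_1 + 1·M_2 = 6(Δ_1 - Δ_0) = -60
  1·M_1 + 4·M_2 + 1·M_3 = 6(Δ_2 - Δ_1) = 12
Clamped end conditions give two more equations: 2h_0·M_0 + h_0·M_1 = 6(Δ_0 - p'(0)) = 0 and h_2·M_2 + 2h_2·M_3 = 6(p'(3) - Δ_2) = 15.
Forward elimination and back-substitution give M_0 = 143/15, M_1 = -286/15, M_2 = 101/15, M_3 = 62/15.
On [1, 2], p(x) = 8 - 53/30·(x - 1) - 143/15·(x - 1)² + 43/10·(x - 1)³.
With (x - 1) = 2/3: p(5/3) = 521/135.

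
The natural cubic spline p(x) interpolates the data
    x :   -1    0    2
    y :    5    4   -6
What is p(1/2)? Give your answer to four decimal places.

2.3750

With M_i denoting the second derivative at x_i, h_i = 1, 2, and Δ_i = (y_(i+1) − y_i)/h_i = -1, -5:
  1·M_0 + 6·M_1 + 2·M_2 = 6(Δ_1 - Δ_0) = -24
Natural end conditions: M_0 = M_2 = 0.
Solving the tridiagonal system: M_0 = 0, M_1 = -4, M_2 = 0.
On [0, 2], p(x) = 4 - 7/3·x - 2·x² + 1/3·x³.
With x = 1/2: p(1/2) = 19/8.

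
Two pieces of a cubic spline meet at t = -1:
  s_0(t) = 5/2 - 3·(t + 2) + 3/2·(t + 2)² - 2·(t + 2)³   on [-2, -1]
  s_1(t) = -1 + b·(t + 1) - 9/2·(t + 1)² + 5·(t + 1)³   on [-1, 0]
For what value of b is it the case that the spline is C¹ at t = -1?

s_0'(t) = -3 + 3·(t + 2) - 6·(t + 2)², so s_0'(-1) = -6. On the right, s_1'(-1) = b, so b = -6.

-6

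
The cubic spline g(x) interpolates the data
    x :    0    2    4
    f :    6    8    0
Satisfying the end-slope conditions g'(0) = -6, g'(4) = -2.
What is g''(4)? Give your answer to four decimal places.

7.7500

With σ_i denoting the second derivative at x_i, h_i = 2, 2, and Δ_i = (y_(i+1) − y_i)/h_i = 1, -4:
  2·σ_0 + 8·σ_1 + 2·σ_2 = 6(Δ_1 - Δ_0) = -30
Clamped end conditions give two more equations: 2h_0·σ_0 + h_0·σ_1 = 6(Δ_0 - g'(0)) = 42 and h_1·σ_1 + 2h_1·σ_2 = 6(g'(4) - Δ_1) = 12.
Solving: σ_0 = 61/4, σ_1 = -19/2, σ_2 = 31/4.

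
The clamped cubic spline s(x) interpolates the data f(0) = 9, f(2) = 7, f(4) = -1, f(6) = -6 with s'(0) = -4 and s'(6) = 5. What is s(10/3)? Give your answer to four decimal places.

Put M_i = s'' at the i-th knot. Here h = (2, 2, 2) and Δ = (-1, -4, -5/2), so the interior equations h_(i-1)·M_(i-1) + 2(h_(i-1)+h_i)·M_i + h_i·M_(i+1) = 6(Δ_i − Δ_(i-1)) read
  2·M_0 + 8·M_1 + 2·M_2 = 6(Δ_1 - Δ_0) = -18
  2·M_1 + 8·M_2 + 2·M_3 = 6(Δ_2 - Δ_1) = 9
Clamped end conditions give two more equations: 2h_0·M_0 + h_0·M_1 = 6(Δ_0 - s'(0)) = 18 and h_2·M_2 + 2h_2·M_3 = 6(s'(6) - Δ_2) = 45.
Solving: M_0 = 63/10, M_1 = -18/5, M_2 = -9/10, M_3 = 117/10.
On [2, 4], s(x) = 7 - 13/10·(x - 2) - 9/5·(x - 2)² + 9/40·(x - 2)³.
With (x - 2) = 4/3: s(10/3) = 13/5.

2.6000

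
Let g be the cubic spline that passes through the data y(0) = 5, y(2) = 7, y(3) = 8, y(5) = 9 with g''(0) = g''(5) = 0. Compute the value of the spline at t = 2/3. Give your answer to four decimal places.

5.6497

Write M_i for g''(x_i). With h_i = 2, 1, 2 and divided differences Δ_i = 1, 1, 1/2, the continuity of g' gives the tridiagonal system
  2·M_0 + 6·M_1 + 1·M_2 = 6(Δ_1 - Δ_0) = 0
  1·M_1 + 6·M_2 + 2·M_3 = 6(Δ_2 - Δ_1) = -3
Natural end conditions: M_0 = M_3 = 0.
Hence M_0 = 0, M_1 = 3/35, M_2 = -18/35, M_3 = 0.
On [0, 2], g(t) = 5 + 34/35·t + 0·t² + 1/140·t³.
With t = 2/3: g(2/3) = 5339/945.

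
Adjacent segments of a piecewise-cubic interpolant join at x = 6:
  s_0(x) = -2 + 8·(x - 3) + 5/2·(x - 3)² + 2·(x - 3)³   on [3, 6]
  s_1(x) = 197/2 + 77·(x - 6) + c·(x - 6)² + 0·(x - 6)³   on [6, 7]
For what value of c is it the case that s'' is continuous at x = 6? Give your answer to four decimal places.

20.5000

s_0''(x) = 5 + 12·(x - 3), so s_0''(6) = 41. On the right, s_1''(6) = 2c, so c = 41/2.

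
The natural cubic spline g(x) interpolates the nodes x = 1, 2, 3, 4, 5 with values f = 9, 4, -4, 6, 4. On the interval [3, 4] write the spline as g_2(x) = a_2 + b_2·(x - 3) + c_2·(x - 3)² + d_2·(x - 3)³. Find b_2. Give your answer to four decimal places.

Write σ_i for g''(x_i). With h_i = 1, 1, 1, 1 and divided differences Δ_i = -5, -8, 10, -2, the continuity of g' gives the tridiagonal system
  1·σ_0 + 4·σ_1 + 1·σ_2 = 6(Δ_1 - Δ_0) = -18
  1·σ_1 + 4·σ_2 + 1·σ_3 = 6(Δ_2 - Δ_1) = 108
  1·σ_2 + 4·σ_3 + 1·σ_4 = 6(Δ_3 - Δ_2) = -72
Natural end conditions: σ_0 = σ_4 = 0.
Forward elimination and back-substitution give σ_0 = 0, σ_1 = -387/28, σ_2 = 261/7, σ_3 = -765/28, σ_4 = 0.
On [3, 4], with g_2(x) = a_2 + b_2·(x - 3) + c_2·(x - 3)² + d_2·(x - 3)³: c_2 = σ_2/2 = 261/14, d_2 = (σ_3 - σ_2)/(6h_2) = -603/56, b_2 = Δ_2 - h_2(2σ_2 + σ_3)/6 = 17/8.

2.1250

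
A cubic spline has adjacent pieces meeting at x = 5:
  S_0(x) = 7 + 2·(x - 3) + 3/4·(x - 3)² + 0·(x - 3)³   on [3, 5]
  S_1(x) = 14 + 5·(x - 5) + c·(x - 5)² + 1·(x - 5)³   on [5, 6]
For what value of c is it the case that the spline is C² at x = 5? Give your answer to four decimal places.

S_0''(x) = 3/2 + 0·(x - 3), so S_0''(5) = 3/2. On the right, S_1''(5) = 2c, so c = 3/4.

0.7500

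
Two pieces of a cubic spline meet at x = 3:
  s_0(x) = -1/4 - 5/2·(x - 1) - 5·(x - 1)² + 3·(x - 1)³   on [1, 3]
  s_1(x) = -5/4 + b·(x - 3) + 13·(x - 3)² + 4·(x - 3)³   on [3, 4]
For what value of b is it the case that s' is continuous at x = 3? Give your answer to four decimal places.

s_0'(x) = -5/2 - 10·(x - 1) + 9·(x - 1)², so s_0'(3) = 27/2. On the right, s_1'(3) = b, so b = 27/2.

13.5000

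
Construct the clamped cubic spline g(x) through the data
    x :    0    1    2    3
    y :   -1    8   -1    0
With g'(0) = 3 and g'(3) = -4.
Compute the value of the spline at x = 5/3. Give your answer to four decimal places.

2.1333

Put m_i = g'' at the i-th knot. Here h = (1, 1, 1) and Δ = (9, -9, 1), so the interior equations h_(i-1)·m_(i-1) + 2(h_(i-1)+h_i)·m_i + h_i·m_(i+1) = 6(Δ_i − Δ_(i-1)) read
  1·m_0 + 4·m_1 + 1·m_2 = 6(Δ_1 - Δ_0) = -108
  1·m_1 + 4·m_2 + 1·m_3 = 6(Δ_2 - Δ_1) = 60
Clamped end conditions give two more equations: 2h_0·m_0 + h_0·m_1 = 6(Δ_0 - g'(0)) = 36 and h_2·m_2 + 2h_2·m_3 = 6(g'(3) - Δ_2) = -30.
Forward elimination and back-substitution give m_0 = 614/15, m_1 = -688/15, m_2 = 518/15, m_3 = -484/15.
On [1, 2], g(x) = 8 + 8/15·(x - 1) - 344/15·(x - 1)² + 67/5·(x - 1)³.
With (x - 1) = 2/3: g(5/3) = 32/15.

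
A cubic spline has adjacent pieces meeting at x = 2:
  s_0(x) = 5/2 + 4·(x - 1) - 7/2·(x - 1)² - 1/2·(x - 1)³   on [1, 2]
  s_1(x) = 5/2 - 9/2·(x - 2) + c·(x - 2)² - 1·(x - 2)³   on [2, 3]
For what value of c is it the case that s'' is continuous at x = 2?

s_0''(x) = -7 - 3·(x - 1), so s_0''(2) = -10. On the right, s_1''(2) = 2c, so c = -5.

-5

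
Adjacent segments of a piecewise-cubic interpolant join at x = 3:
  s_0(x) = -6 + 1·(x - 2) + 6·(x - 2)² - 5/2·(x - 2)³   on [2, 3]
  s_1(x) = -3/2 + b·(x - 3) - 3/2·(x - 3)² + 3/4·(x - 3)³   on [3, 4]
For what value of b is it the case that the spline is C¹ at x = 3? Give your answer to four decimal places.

s_0'(x) = 1 + 12·(x - 2) - 15/2·(x - 2)², so s_0'(3) = 11/2. On the right, s_1'(3) = b, so b = 11/2.

5.5000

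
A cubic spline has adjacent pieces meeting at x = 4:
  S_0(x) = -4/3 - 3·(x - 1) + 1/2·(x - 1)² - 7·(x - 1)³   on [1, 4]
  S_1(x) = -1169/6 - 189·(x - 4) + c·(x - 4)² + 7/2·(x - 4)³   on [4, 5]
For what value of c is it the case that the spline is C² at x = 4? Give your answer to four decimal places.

-62.5000

S_0''(x) = 1 - 42·(x - 1), so S_0''(4) = -125. On the right, S_1''(4) = 2c, so c = -125/2.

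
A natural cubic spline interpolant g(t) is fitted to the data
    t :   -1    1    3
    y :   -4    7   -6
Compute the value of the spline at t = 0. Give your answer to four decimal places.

Write M_i for g''(x_i). With h_i = 2, 2 and divided differences Δ_i = 11/2, -13/2, the continuity of g' gives the tridiagonal system
  2·M_0 + 8·M_1 + 2·M_2 = 6(Δ_1 - Δ_0) = -72
Natural end conditions: M_0 = M_2 = 0.
Solving: M_0 = 0, M_1 = -9, M_2 = 0.
On [-1, 1], g(t) = -4 + 17/2·(t + 1) + 0·(t + 1)² - 3/4·(t + 1)³.
With (t + 1) = 1: g(0) = 15/4.

3.7500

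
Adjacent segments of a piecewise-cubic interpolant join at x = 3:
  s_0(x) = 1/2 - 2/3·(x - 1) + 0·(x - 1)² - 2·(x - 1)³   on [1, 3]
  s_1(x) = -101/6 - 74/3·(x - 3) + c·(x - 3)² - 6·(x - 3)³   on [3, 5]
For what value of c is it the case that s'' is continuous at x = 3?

s_0''(x) = 0 - 12·(x - 1), so s_0''(3) = -24. On the right, s_1''(3) = 2c, so c = -12.

-12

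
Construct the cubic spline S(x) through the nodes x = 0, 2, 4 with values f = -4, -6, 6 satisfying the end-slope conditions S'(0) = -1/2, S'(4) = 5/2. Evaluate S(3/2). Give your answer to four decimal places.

With σ_i denoting the second derivative at x_i, h_i = 2, 2, and Δ_i = (y_(i+1) − y_i)/h_i = -1, 6:
  2·σ_0 + 8·σ_1 + 2·σ_2 = 6(Δ_1 - Δ_0) = 42
Clamped end conditions give two more equations: 2h_0·σ_0 + h_0·σ_1 = 6(Δ_0 - S'(0)) = -3 and h_1·σ_1 + 2h_1·σ_2 = 6(S'(4) - Δ_1) = -21.
Solving: σ_0 = -21/4, σ_1 = 9, σ_2 = -39/4.
On [0, 2], S(x) = -4 - 1/2·x - 21/8·x² + 19/16·x³.
With x = 3/2: S(3/2) = -851/128.

-6.6484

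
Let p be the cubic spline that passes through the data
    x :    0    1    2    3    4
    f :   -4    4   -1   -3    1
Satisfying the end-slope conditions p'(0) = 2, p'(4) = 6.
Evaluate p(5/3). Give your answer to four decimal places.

1.5093

Write M_i for p''(x_i). With h_i = 1, 1, 1, 1 and divided differences Δ_i = 8, -5, -2, 4, the continuity of p' gives the tridiagonal system
  1·M_0 + 4·M_1 + 1·M_2 = 6(Δ_1 - Δ_0) = -78
  1·M_1 + 4·M_2 + 1·M_3 = 6(Δ_2 - Δ_1) = 18
  1·M_2 + 4·M_3 + 1·M_4 = 6(Δ_3 - Δ_2) = 36
Clamped end conditions give two more equations: 2h_0·M_0 + h_0·M_1 = 6(Δ_0 - p'(0)) = 36 and h_3·M_3 + 2h_3·M_4 = 6(p'(4) - Δ_3) = 12.
Solving the tridiagonal system: M_0 = 133/4, M_1 = -61/2, M_2 = 43/4, M_3 = 11/2, M_4 = 13/4.
On [1, 2], p(x) = 4 + 27/8·(x - 1) - 61/4·(x - 1)² + 55/8·(x - 1)³.
With (x - 1) = 2/3: p(5/3) = 163/108.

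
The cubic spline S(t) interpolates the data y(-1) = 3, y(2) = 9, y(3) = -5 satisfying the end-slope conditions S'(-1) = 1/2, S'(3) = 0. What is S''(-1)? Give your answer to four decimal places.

13.3750

Write σ_i for S''(x_i). With h_i = 3, 1 and divided differences Δ_i = 2, -14, the continuity of S' gives the tridiagonal system
  3·σ_0 + 8·σ_1 + 1·σ_2 = 6(Δ_1 - Δ_0) = -96
Clamped end conditions give two more equations: 2h_0·σ_0 + h_0·σ_1 = 6(Δ_0 - S'(-1)) = 9 and h_1·σ_1 + 2h_1·σ_2 = 6(S'(3) - Δ_1) = 84.
Forward elimination and back-substitution give σ_0 = 107/8, σ_1 = -95/4, σ_2 = 431/8.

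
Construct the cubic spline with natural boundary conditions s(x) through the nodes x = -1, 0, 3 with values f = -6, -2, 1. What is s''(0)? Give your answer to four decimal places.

Let m_i = s''(x_i). Step sizes h_i = 1, 3; slopes of the chords Δ_i = (y_(i+1) - y_i)/h_i = 4, 1.
  1·m_0 + 8·m_1 + 3·m_2 = 6(Δ_1 - Δ_0) = -18
Natural end conditions: m_0 = m_2 = 0.
Hence m_0 = 0, m_1 = -9/4, m_2 = 0.

-2.2500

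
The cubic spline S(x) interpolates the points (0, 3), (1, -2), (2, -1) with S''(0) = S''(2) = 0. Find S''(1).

9

Let σ_i = S''(x_i). Step sizes h_i = 1, 1; slopes of the chords Δ_i = (y_(i+1) - y_i)/h_i = -5, 1.
  1·σ_0 + 4·σ_1 + 1·σ_2 = 6(Δ_1 - Δ_0) = 36
Natural end conditions: σ_0 = σ_2 = 0.
Solving the tridiagonal system: σ_0 = 0, σ_1 = 9, σ_2 = 0.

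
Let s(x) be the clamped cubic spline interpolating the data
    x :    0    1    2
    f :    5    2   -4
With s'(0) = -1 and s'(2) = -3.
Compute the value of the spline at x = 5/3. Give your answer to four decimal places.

With σ_i denoting the second derivative at x_i, h_i = 1, 1, and Δ_i = (y_(i+1) − y_i)/h_i = -3, -6:
  1·σ_0 + 4·σ_1 + 1·σ_2 = 6(Δ_1 - Δ_0) = -18
Clamped end conditions give two more equations: 2h_0·σ_0 + h_0·σ_1 = 6(Δ_0 - s'(0)) = -12 and h_1·σ_1 + 2h_1·σ_2 = 6(s'(2) - Δ_1) = 18.
Solving the tridiagonal system: σ_0 = -5/2, σ_1 = -7, σ_2 = 25/2.
On [1, 2], s(x) = 2 - 23/4·(x - 1) - 7/2·(x - 1)² + 13/4·(x - 1)³.
With (x - 1) = 2/3: s(5/3) = -131/54.

-2.4259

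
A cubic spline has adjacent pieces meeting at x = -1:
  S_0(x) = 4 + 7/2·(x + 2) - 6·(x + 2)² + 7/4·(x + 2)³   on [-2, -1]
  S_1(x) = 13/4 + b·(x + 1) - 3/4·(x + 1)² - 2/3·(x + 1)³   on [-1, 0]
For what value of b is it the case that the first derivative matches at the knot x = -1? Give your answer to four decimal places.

S_0'(x) = 7/2 - 12·(x + 2) + 21/4·(x + 2)², so S_0'(-1) = -13/4. On the right, S_1'(-1) = b, so b = -13/4.

-3.2500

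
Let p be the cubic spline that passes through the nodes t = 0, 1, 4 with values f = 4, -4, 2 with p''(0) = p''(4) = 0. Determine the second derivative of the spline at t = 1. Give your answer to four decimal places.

Put m_i = p'' at the i-th knot. Here h = (1, 3) and Δ = (-8, 2), so the interior equations h_(i-1)·m_(i-1) + 2(h_(i-1)+h_i)·m_i + h_i·m_(i+1) = 6(Δ_i − Δ_(i-1)) read
  1·m_0 + 8·m_1 + 3·m_2 = 6(Δ_1 - Δ_0) = 60
Natural end conditions: m_0 = m_2 = 0.
Forward elimination and back-substitution give m_0 = 0, m_1 = 15/2, m_2 = 0.

7.5000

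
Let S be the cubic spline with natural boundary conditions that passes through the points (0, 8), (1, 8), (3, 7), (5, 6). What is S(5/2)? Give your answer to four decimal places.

7.3054

Write σ_i for S''(x_i). With h_i = 1, 2, 2 and divided differences Δ_i = 0, -1/2, -1/2, the continuity of S' gives the tridiagonal system
  1·σ_0 + 6·σ_1 + 2·σ_2 = 6(Δ_1 - Δ_0) = -3
  2·σ_1 + 8·σ_2 + 2·σ_3 = 6(Δ_2 - Δ_1) = 0
Natural end conditions: σ_0 = σ_3 = 0.
Hence σ_0 = 0, σ_1 = -6/11, σ_2 = 3/22, σ_3 = 0.
On [1, 3], S(x) = 8 - 2/11·(x - 1) - 3/11·(x - 1)² + 5/88·(x - 1)³.
With (x - 1) = 3/2: S(5/2) = 5143/704.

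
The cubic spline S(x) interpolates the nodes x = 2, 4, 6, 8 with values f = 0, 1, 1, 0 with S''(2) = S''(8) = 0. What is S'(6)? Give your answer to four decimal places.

-0.3000

With m_i denoting the second derivative at x_i, h_i = 2, 2, 2, and Δ_i = (y_(i+1) − y_i)/h_i = 1/2, 0, -1/2:
  2·m_0 + 8·m_1 + 2·m_2 = 6(Δ_1 - Δ_0) = -3
  2·m_1 + 8·m_2 + 2·m_3 = 6(Δ_2 - Δ_1) = -3
Natural end conditions: m_0 = m_3 = 0.
Forward elimination and back-substitution give m_0 = 0, m_1 = -3/10, m_2 = -3/10, m_3 = 0.
On [6, 8], S'(x) = b_2 + 2c_2·(x - 6) + 3d_2·(x - 6)² with b_2 = Δ_2 - h_2(2m_2 + m_3)/6 = -3/10, c_2 = m_2/2 = -3/20, d_2 = (m_3 - m_2)/(6h_2) = 1/40. So S'(6) = -3/10.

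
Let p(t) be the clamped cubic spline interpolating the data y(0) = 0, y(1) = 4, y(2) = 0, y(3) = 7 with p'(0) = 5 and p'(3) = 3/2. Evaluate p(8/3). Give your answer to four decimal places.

With σ_i denoting the second derivative at x_i, h_i = 1, 1, 1, and Δ_i = (y_(i+1) − y_i)/h_i = 4, -4, 7:
  1·σ_0 + 4·σ_1 + 1·σ_2 = 6(Δ_1 - Δ_0) = -48
  1·σ_1 + 4·σ_2 + 1·σ_3 = 6(Δ_2 - Δ_1) = 66
Clamped end conditions give two more equations: 2h_0·σ_0 + h_0·σ_1 = 6(Δ_0 - p'(0)) = -6 and h_2·σ_2 + 2h_2·σ_3 = 6(p'(3) - Δ_2) = -33.
Solving: σ_0 = 23/3, σ_1 = -64/3, σ_2 = 89/3, σ_3 = -94/3.
On [2, 3], p(t) = 0 + 7/3·(t - 2) + 89/6·(t - 2)² - 61/6·(t - 2)³.
With (t - 2) = 2/3: p(8/3) = 416/81.

5.1358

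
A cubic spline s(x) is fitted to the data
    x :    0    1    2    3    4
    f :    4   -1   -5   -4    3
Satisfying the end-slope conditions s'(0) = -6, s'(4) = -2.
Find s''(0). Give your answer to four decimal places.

Let σ_i = s''(x_i). Step sizes h_i = 1, 1, 1, 1; slopes of the chords Δ_i = (y_(i+1) - y_i)/h_i = -5, -4, 1, 7.
  1·σ_0 + 4·σ_1 + 1·σ_2 = 6(Δ_1 - Δ_0) = 6
  1·σ_1 + 4·σ_2 + 1·σ_3 = 6(Δ_2 - Δ_1) = 30
  1·σ_2 + 4·σ_3 + 1·σ_4 = 6(Δ_3 - Δ_2) = 36
Clamped end conditions give two more equations: 2h_0·σ_0 + h_0·σ_1 = 6(Δ_0 - s'(0)) = 6 and h_3·σ_3 + 2h_3·σ_4 = 6(s'(4) - Δ_3) = -54.
Forward elimination and back-substitution give σ_0 = 85/28, σ_1 = -1/14, σ_2 = 13/4, σ_3 = 239/14, σ_4 = -995/28.

3.0357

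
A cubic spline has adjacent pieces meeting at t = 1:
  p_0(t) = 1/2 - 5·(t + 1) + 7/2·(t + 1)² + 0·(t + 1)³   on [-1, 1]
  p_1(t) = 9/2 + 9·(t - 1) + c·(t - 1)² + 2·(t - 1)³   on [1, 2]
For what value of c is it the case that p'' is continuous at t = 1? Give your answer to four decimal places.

3.5000

p_0''(t) = 7 + 0·(t + 1), so p_0''(1) = 7. On the right, p_1''(1) = 2c, so c = 7/2.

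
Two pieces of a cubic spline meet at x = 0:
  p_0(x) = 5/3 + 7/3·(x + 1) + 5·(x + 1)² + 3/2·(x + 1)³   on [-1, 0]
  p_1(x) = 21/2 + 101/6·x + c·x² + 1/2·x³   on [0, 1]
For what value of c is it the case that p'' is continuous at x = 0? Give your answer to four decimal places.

p_0''(x) = 10 + 9·(x + 1), so p_0''(0) = 19. On the right, p_1''(0) = 2c, so c = 19/2.

9.5000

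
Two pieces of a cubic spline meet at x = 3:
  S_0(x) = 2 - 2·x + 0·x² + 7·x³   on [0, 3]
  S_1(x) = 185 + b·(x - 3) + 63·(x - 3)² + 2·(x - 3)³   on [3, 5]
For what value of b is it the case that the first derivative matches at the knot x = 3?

187

S_0'(x) = -2 + 0·x + 21·x², so S_0'(3) = 187. On the right, S_1'(3) = b, so b = 187.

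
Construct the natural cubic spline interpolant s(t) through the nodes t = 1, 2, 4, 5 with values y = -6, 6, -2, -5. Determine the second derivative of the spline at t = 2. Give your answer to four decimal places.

-18.3750

Let σ_i = s''(x_i). Step sizes h_i = 1, 2, 1; slopes of the chords Δ_i = (y_(i+1) - y_i)/h_i = 12, -4, -3.
  1·σ_0 + 6·σ_1 + 2·σ_2 = 6(Δ_1 - Δ_0) = -96
  2·σ_1 + 6·σ_2 + 1·σ_3 = 6(Δ_2 - Δ_1) = 6
Natural end conditions: σ_0 = σ_3 = 0.
Solving the tridiagonal system: σ_0 = 0, σ_1 = -147/8, σ_2 = 57/8, σ_3 = 0.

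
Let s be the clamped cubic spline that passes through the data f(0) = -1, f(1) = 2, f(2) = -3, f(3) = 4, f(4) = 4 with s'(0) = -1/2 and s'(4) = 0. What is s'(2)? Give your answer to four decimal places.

Write M_i for s''(x_i). With h_i = 1, 1, 1, 1 and divided differences Δ_i = 3, -5, 7, 0, the continuity of s' gives the tridiagonal system
  1·M_0 + 4·M_1 + 1·M_2 = 6(Δ_1 - Δ_0) = -48
  1·M_1 + 4·M_2 + 1·M_3 = 6(Δ_2 - Δ_1) = 72
  1·M_2 + 4·M_3 + 1·M_4 = 6(Δ_3 - Δ_2) = -42
Clamped end conditions give two more equations: 2h_0·M_0 + h_0·M_1 = 6(Δ_0 - s'(0)) = 21 and h_3·M_3 + 2h_3·M_4 = 6(s'(4) - Δ_3) = 0.
Solving: M_0 = 1291/56, M_1 = -703/28, M_2 = 235/8, M_3 = -571/28, M_4 = 571/56.
On [2, 3], s'(x) = b_2 + 2c_2·(x - 2) + 3d_2·(x - 2)² with b_2 = Δ_2 - h_2(2M_2 + M_3)/6 = 17/28, c_2 = M_2/2 = 235/16, d_2 = (M_3 - M_2)/(6h_2) = -929/112. So s'(2) = 17/28.

0.6071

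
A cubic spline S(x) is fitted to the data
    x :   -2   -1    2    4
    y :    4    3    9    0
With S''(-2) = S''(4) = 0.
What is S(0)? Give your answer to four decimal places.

4.9671

Let M_i = S''(x_i). Step sizes h_i = 1, 3, 2; slopes of the chords Δ_i = (y_(i+1) - y_i)/h_i = -1, 2, -9/2.
  1·M_0 + 8·M_1 + 3·M_2 = 6(Δ_1 - Δ_0) = 18
  3·M_1 + 10·M_2 + 2·M_3 = 6(Δ_2 - Δ_1) = -39
Natural end conditions: M_0 = M_3 = 0.
Solving: M_0 = 0, M_1 = 297/71, M_2 = -366/71, M_3 = 0.
On [-1, 2], S(x) = 3 + 28/71·(x + 1) + 297/142·(x + 1)² - 221/426·(x + 1)³.
With (x + 1) = 1: S(0) = 1058/213.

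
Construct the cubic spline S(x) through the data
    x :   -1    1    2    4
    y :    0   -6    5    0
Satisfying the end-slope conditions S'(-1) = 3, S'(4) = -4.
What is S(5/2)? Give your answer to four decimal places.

Put M_i = S'' at the i-th knot. Here h = (2, 1, 2) and Δ = (-3, 11, -5/2), so the interior equations h_(i-1)·M_(i-1) + 2(h_(i-1)+h_i)·M_i + h_i·M_(i+1) = 6(Δ_i − Δ_(i-1)) read
  2·M_0 + 6·M_1 + 1·M_2 = 6(Δ_1 - Δ_0) = 84
  1·M_1 + 6·M_2 + 2·M_3 = 6(Δ_2 - Δ_1) = -81
Clamped end conditions give two more equations: 2h_0·M_0 + h_0·M_1 = 6(Δ_0 - S'(-1)) = -36 and h_2·M_2 + 2h_2·M_3 = 6(S'(4) - Δ_2) = -9.
Forward elimination and back-substitution give M_0 = -679/32, M_1 = 391/16, M_2 = -323/16, M_3 = 251/32.
On [2, 4], S(x) = 5 + 267/32·(x - 2) - 323/32·(x - 2)² + 299/128·(x - 2)³.
With (x - 2) = 1/2: S(5/2) = 7107/1024.

6.9404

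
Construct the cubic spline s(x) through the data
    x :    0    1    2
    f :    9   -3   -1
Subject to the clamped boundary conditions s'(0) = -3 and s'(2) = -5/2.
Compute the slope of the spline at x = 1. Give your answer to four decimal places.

-6.1250

Put m_i = s'' at the i-th knot. Here h = (1, 1) and Δ = (-12, 2), so the interior equations h_(i-1)·m_(i-1) + 2(h_(i-1)+h_i)·m_i + h_i·m_(i+1) = 6(Δ_i − Δ_(i-1)) read
  1·m_0 + 4·m_1 + 1·m_2 = 6(Δ_1 - Δ_0) = 84
Clamped end conditions give two more equations: 2h_0·m_0 + h_0·m_1 = 6(Δ_0 - s'(0)) = -54 and h_1·m_1 + 2h_1·m_2 = 6(s'(2) - Δ_1) = -27.
Forward elimination and back-substitution give m_0 = -191/4, m_1 = 83/2, m_2 = -137/4.
On [1, 2], s'(x) = b_1 + 2c_1·(x - 1) + 3d_1·(x - 1)² with b_1 = Δ_1 - h_1(2m_1 + m_2)/6 = -49/8, c_1 = m_1/2 = 83/4, d_1 = (m_2 - m_1)/(6h_1) = -101/8. So s'(1) = -49/8.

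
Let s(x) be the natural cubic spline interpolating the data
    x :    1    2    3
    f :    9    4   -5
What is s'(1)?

Write M_i for s''(x_i). With h_i = 1, 1 and divided differences Δ_i = -5, -9, the continuity of s' gives the tridiagonal system
  1·M_0 + 4·M_1 + 1·M_2 = 6(Δ_1 - Δ_0) = -24
Natural end conditions: M_0 = M_2 = 0.
Hence M_0 = 0, M_1 = -6, M_2 = 0.
On [1, 2], s'(x) = b_0 + 2c_0·(x - 1) + 3d_0·(x - 1)² with b_0 = Δ_0 - h_0(2M_0 + M_1)/6 = -4, c_0 = M_0/2 = 0, d_0 = (M_1 - M_0)/(6h_0) = -1. So s'(1) = -4.

-4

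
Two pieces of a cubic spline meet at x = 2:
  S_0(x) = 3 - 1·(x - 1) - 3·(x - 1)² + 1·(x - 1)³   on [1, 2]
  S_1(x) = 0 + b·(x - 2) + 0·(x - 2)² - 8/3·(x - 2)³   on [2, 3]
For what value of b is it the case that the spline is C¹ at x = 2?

S_0'(x) = -1 - 6·(x - 1) + 3·(x - 1)², so S_0'(2) = -4. On the right, S_1'(2) = b, so b = -4.

-4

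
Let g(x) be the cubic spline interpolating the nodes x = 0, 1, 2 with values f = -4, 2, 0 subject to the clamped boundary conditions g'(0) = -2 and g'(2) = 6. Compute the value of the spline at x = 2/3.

Let M_i = g''(x_i). Step sizes h_i = 1, 1; slopes of the chords Δ_i = (y_(i+1) - y_i)/h_i = 6, -2.
  1·M_0 + 4·M_1 + 1·M_2 = 6(Δ_1 - Δ_0) = -48
Clamped end conditions give two more equations: 2h_0·M_0 + h_0·M_1 = 6(Δ_0 - g'(0)) = 48 and h_1·M_1 + 2h_1·M_2 = 6(g'(2) - Δ_1) = 48.
Forward elimination and back-substitution give M_0 = 40, M_1 = -32, M_2 = 40.
On [0, 1], g(x) = -4 - 2·x + 20·x² - 12·x³.
With x = 2/3: g(2/3) = 0.

0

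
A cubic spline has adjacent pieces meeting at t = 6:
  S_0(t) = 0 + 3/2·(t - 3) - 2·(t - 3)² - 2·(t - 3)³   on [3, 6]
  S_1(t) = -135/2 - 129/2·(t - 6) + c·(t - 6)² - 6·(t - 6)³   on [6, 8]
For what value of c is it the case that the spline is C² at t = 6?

S_0''(t) = -4 - 12·(t - 3), so S_0''(6) = -40. On the right, S_1''(6) = 2c, so c = -20.

-20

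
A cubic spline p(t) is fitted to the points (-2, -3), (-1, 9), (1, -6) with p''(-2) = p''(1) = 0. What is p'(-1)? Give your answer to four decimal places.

Put M_i = p'' at the i-th knot. Here h = (1, 2) and Δ = (12, -15/2), so the interior equations h_(i-1)·M_(i-1) + 2(h_(i-1)+h_i)·M_i + h_i·M_(i+1) = 6(Δ_i − Δ_(i-1)) read
  1·M_0 + 6·M_1 + 2·M_2 = 6(Δ_1 - Δ_0) = -117
Natural end conditions: M_0 = M_2 = 0.
Solving the tridiagonal system: M_0 = 0, M_1 = -39/2, M_2 = 0.
On [-1, 1], p'(t) = b_1 + 2c_1·(t + 1) + 3d_1·(t + 1)² with b_1 = Δ_1 - h_1(2M_1 + M_2)/6 = 11/2, c_1 = M_1/2 = -39/4, d_1 = (M_2 - M_1)/(6h_1) = 13/8. So p'(-1) = 11/2.

5.5000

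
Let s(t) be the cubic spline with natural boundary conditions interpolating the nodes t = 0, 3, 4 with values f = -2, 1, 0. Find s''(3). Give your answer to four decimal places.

Put M_i = s'' at the i-th knot. Here h = (3, 1) and Δ = (1, -1), so the interior equations h_(i-1)·M_(i-1) + 2(h_(i-1)+h_i)·M_i + h_i·M_(i+1) = 6(Δ_i − Δ_(i-1)) read
  3·M_0 + 8·M_1 + 1·M_2 = 6(Δ_1 - Δ_0) = -12
Natural end conditions: M_0 = M_2 = 0.
Solving the tridiagonal system: M_0 = 0, M_1 = -3/2, M_2 = 0.

-1.5000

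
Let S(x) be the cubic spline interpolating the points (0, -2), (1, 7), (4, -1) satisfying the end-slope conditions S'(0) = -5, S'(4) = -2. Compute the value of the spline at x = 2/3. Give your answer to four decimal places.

With M_i denoting the second derivative at x_i, h_i = 1, 3, and Δ_i = (y_(i+1) − y_i)/h_i = 9, -8/3:
  1·M_0 + 8·M_1 + 3·M_2 = 6(Δ_1 - Δ_0) = -70
Clamped end conditions give two more equations: 2h_0·M_0 + h_0·M_1 = 6(Δ_0 - S'(0)) = 84 and h_1·M_1 + 2h_1·M_2 = 6(S'(4) - Δ_1) = 4.
Hence M_0 = 103/2, M_1 = -19, M_2 = 61/6.
On [0, 1], S(x) = -2 - 5·x + 103/4·x² - 47/4·x³.
With x = 2/3: S(2/3) = 71/27.

2.6296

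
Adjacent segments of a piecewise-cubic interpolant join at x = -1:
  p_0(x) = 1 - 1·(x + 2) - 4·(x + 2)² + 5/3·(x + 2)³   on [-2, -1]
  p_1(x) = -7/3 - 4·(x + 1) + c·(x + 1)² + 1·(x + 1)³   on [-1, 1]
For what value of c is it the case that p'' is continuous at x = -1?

p_0''(x) = -8 + 10·(x + 2), so p_0''(-1) = 2. On the right, p_1''(-1) = 2c, so c = 1.

1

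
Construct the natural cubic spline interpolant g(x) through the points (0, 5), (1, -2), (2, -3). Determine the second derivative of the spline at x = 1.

9

Let σ_i = g''(x_i). Step sizes h_i = 1, 1; slopes of the chords Δ_i = (y_(i+1) - y_i)/h_i = -7, -1.
  1·σ_0 + 4·σ_1 + 1·σ_2 = 6(Δ_1 - Δ_0) = 36
Natural end conditions: σ_0 = σ_2 = 0.
Hence σ_0 = 0, σ_1 = 9, σ_2 = 0.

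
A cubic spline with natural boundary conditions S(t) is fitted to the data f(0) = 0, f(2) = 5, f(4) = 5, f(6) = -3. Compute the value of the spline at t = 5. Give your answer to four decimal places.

With M_i denoting the second derivative at x_i, h_i = 2, 2, 2, and Δ_i = (y_(i+1) − y_i)/h_i = 5/2, 0, -4:
  2·M_0 + 8·M_1 + 2·M_2 = 6(Δ_1 - Δ_0) = -15
  2·M_1 + 8·M_2 + 2·M_3 = 6(Δ_2 - Δ_1) = -24
Natural end conditions: M_0 = M_3 = 0.
Forward elimination and back-substitution give M_0 = 0, M_1 = -6/5, M_2 = -27/10, M_3 = 0.
On [4, 6], S(t) = 5 - 11/5·(t - 4) - 27/20·(t - 4)² + 9/40·(t - 4)³.
With (t - 4) = 1: S(5) = 67/40.

1.6750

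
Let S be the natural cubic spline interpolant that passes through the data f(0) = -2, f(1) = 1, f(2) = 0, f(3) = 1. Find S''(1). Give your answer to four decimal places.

With σ_i denoting the second derivative at x_i, h_i = 1, 1, 1, and Δ_i = (y_(i+1) − y_i)/h_i = 3, -1, 1:
  1·σ_0 + 4·σ_1 + 1·σ_2 = 6(Δ_1 - Δ_0) = -24
  1·σ_1 + 4·σ_2 + 1·σ_3 = 6(Δ_2 - Δ_1) = 12
Natural end conditions: σ_0 = σ_3 = 0.
Forward elimination and back-substitution give σ_0 = 0, σ_1 = -36/5, σ_2 = 24/5, σ_3 = 0.

-7.2000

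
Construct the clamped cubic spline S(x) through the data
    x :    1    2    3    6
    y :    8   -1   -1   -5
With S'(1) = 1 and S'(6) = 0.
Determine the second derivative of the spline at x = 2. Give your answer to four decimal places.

With σ_i denoting the second derivative at x_i, h_i = 1, 1, 3, and Δ_i = (y_(i+1) − y_i)/h_i = -9, 0, -4/3:
  1·σ_0 + 4·σ_1 + 1·σ_2 = 6(Δ_1 - Δ_0) = 54
  1·σ_1 + 8·σ_2 + 3·σ_3 = 6(Δ_2 - Δ_1) = -8
Clamped end conditions give two more equations: 2h_0·σ_0 + h_0·σ_1 = 6(Δ_0 - S'(1)) = -60 and h_2·σ_2 + 2h_2·σ_3 = 6(S'(6) - Δ_2) = 8.
Forward elimination and back-substitution give σ_0 = -1242/29, σ_1 = 744/29, σ_2 = -168/29, σ_3 = 368/87.

25.6552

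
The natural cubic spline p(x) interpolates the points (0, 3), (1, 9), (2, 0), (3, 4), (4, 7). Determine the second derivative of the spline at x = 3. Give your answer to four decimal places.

Let M_i = p''(x_i). Step sizes h_i = 1, 1, 1, 1; slopes of the chords Δ_i = (y_(i+1) - y_i)/h_i = 6, -9, 4, 3.
  1·M_0 + 4·M_1 + 1·M_2 = 6(Δ_1 - Δ_0) = -90
  1·M_1 + 4·M_2 + 1·M_3 = 6(Δ_2 - Δ_1) = 78
  1·M_2 + 4·M_3 + 1·M_4 = 6(Δ_3 - Δ_2) = -6
Natural end conditions: M_0 = M_4 = 0.
Solving the tridiagonal system: M_0 = 0, M_1 = -417/14, M_2 = 204/7, M_3 = -123/14, M_4 = 0.

-8.7857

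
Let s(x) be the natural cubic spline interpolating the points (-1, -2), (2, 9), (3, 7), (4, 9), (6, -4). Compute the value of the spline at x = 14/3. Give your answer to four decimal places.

Let M_i = s''(x_i). Step sizes h_i = 3, 1, 1, 2; slopes of the chords Δ_i = (y_(i+1) - y_i)/h_i = 11/3, -2, 2, -13/2.
  3·M_0 + 8·M_1 + 1·M_2 = 6(Δ_1 - Δ_0) = -34
  1·M_1 + 4·M_2 + 1·M_3 = 6(Δ_2 - Δ_1) = 24
  1·M_2 + 6·M_3 + 2·M_4 = 6(Δ_3 - Δ_2) = -51
Natural end conditions: M_0 = M_4 = 0.
Forward elimination and back-substitution give M_0 = 0, M_1 = -977/178, M_2 = 882/89, M_3 = -1807/178, M_4 = 0.
On [4, 6], s(x) = 9 + 143/534·(x - 4) - 1807/356·(x - 4)² + 1807/2136·(x - 4)³.
With (x - 4) = 2/3: s(14/3) = 51712/7209.

7.1733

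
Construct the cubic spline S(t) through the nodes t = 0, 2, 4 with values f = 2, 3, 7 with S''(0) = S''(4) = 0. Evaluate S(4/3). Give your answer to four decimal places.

Write m_i for S''(x_i). With h_i = 2, 2 and divided differences Δ_i = 1/2, 2, the continuity of S' gives the tridiagonal system
  2·m_0 + 8·m_1 + 2·m_2 = 6(Δ_1 - Δ_0) = 9
Natural end conditions: m_0 = m_2 = 0.
Solving the tridiagonal system: m_0 = 0, m_1 = 9/8, m_2 = 0.
On [0, 2], S(t) = 2 + 1/8·t + 0·t² + 3/32·t³.
With t = 4/3: S(4/3) = 43/18.

2.3889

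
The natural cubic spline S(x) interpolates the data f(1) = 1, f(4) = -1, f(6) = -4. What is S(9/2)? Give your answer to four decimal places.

With m_i denoting the second derivative at x_i, h_i = 3, 2, and Δ_i = (y_(i+1) − y_i)/h_i = -2/3, -3/2:
  3·m_0 + 10·m_1 + 2·m_2 = 6(Δ_1 - Δ_0) = -5
Natural end conditions: m_0 = m_2 = 0.
Hence m_0 = 0, m_1 = -1/2, m_2 = 0.
On [4, 6], S(x) = -1 - 7/6·(x - 4) - 1/4·(x - 4)² + 1/24·(x - 4)³.
With (x - 4) = 1/2: S(9/2) = -105/64.

-1.6406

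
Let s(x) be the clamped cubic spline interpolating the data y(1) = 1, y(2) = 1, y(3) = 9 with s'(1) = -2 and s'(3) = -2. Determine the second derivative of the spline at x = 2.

24

Put M_i = s'' at the i-th knot. Here h = (1, 1) and Δ = (0, 8), so the interior equations h_(i-1)·M_(i-1) + 2(h_(i-1)+h_i)·M_i + h_i·M_(i+1) = 6(Δ_i − Δ_(i-1)) read
  1·M_0 + 4·M_1 + 1·M_2 = 6(Δ_1 - Δ_0) = 48
Clamped end conditions give two more equations: 2h_0·M_0 + h_0·M_1 = 6(Δ_0 - s'(1)) = 12 and h_1·M_1 + 2h_1·M_2 = 6(s'(3) - Δ_1) = -60.
Hence M_0 = -6, M_1 = 24, M_2 = -42.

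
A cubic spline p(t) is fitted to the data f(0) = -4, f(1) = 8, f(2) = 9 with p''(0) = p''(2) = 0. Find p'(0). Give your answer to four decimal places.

Let M_i = p''(x_i). Step sizes h_i = 1, 1; slopes of the chords Δ_i = (y_(i+1) - y_i)/h_i = 12, 1.
  1·M_0 + 4·M_1 + 1·M_2 = 6(Δ_1 - Δ_0) = -66
Natural end conditions: M_0 = M_2 = 0.
Solving the tridiagonal system: M_0 = 0, M_1 = -33/2, M_2 = 0.
On [0, 1], p'(t) = b_0 + 2c_0·t + 3d_0·t² with b_0 = Δ_0 - h_0(2M_0 + M_1)/6 = 59/4, c_0 = M_0/2 = 0, d_0 = (M_1 - M_0)/(6h_0) = -11/4. So p'(0) = 59/4.

14.7500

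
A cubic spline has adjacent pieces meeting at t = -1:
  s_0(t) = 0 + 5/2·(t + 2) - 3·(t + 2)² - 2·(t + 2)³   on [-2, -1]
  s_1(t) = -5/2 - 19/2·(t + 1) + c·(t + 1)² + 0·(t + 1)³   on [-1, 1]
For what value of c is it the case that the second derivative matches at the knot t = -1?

s_0''(t) = -6 - 12·(t + 2), so s_0''(-1) = -18. On the right, s_1''(-1) = 2c, so c = -9.

-9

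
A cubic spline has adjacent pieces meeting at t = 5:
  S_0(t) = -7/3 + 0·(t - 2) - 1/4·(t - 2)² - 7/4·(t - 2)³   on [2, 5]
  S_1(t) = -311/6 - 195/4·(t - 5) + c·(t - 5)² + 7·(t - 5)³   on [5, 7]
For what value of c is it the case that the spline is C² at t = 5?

S_0''(t) = -1/2 - 21/2·(t - 2), so S_0''(5) = -32. On the right, S_1''(5) = 2c, so c = -16.

-16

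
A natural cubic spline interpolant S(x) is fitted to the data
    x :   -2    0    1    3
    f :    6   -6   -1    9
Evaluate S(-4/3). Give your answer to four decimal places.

-0.2349

Let M_i = S''(x_i). Step sizes h_i = 2, 1, 2; slopes of the chords Δ_i = (y_(i+1) - y_i)/h_i = -6, 5, 5.
  2·M_0 + 6·M_1 + 1·M_2 = 6(Δ_1 - Δ_0) = 66
  1·M_1 + 6·M_2 + 2·M_3 = 6(Δ_2 - Δ_1) = 0
Natural end conditions: M_0 = M_3 = 0.
Hence M_0 = 0, M_1 = 396/35, M_2 = -66/35, M_3 = 0.
On [-2, 0], S(x) = 6 - 342/35·(x + 2) + 0·(x + 2)² + 33/35·(x + 2)³.
With (x + 2) = 2/3: S(-4/3) = -74/315.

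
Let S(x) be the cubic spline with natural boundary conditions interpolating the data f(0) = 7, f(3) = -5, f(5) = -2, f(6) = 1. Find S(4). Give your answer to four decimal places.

Let M_i = S''(x_i). Step sizes h_i = 3, 2, 1; slopes of the chords Δ_i = (y_(i+1) - y_i)/h_i = -4, 3/2, 3.
  3·M_0 + 10·M_1 + 2·M_2 = 6(Δ_1 - Δ_0) = 33
  2·M_1 + 6·M_2 + 1·M_3 = 6(Δ_2 - Δ_1) = 9
Natural end conditions: M_0 = M_3 = 0.
Solving: M_0 = 0, M_1 = 45/14, M_2 = 3/7, M_3 = 0.
On [3, 5], S(x) = -5 - 11/14·(x - 3) + 45/28·(x - 3)² - 13/56·(x - 3)³.
With (x - 3) = 1: S(4) = -247/56.

-4.4107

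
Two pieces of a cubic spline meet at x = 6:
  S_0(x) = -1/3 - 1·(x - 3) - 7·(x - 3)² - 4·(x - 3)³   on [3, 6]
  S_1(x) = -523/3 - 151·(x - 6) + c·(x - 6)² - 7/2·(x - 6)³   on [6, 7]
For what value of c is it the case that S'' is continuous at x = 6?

-43

S_0''(x) = -14 - 24·(x - 3), so S_0''(6) = -86. On the right, S_1''(6) = 2c, so c = -43.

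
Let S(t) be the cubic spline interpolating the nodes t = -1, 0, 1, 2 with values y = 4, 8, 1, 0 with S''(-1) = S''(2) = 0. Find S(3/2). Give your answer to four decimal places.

Put M_i = S'' at the i-th knot. Here h = (1, 1, 1) and Δ = (4, -7, -1), so the interior equations h_(i-1)·M_(i-1) + 2(h_(i-1)+h_i)·M_i + h_i·M_(i+1) = 6(Δ_i − Δ_(i-1)) read
  1·M_0 + 4·M_1 + 1·M_2 = 6(Δ_1 - Δ_0) = -66
  1·M_1 + 4·M_2 + 1·M_3 = 6(Δ_2 - Δ_1) = 36
Natural end conditions: M_0 = M_3 = 0.
Solving the tridiagonal system: M_0 = 0, M_1 = -20, M_2 = 14, M_3 = 0.
On [1, 2], S(t) = 1 - 17/3·(t - 1) + 7·(t - 1)² - 7/3·(t - 1)³.
With (t - 1) = 1/2: S(3/2) = -3/8.

-0.3750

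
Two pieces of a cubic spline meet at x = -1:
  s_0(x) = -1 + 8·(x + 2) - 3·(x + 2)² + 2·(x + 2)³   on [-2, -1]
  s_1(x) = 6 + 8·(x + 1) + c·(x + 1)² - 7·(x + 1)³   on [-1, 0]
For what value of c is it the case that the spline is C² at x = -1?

s_0''(x) = -6 + 12·(x + 2), so s_0''(-1) = 6. On the right, s_1''(-1) = 2c, so c = 3.

3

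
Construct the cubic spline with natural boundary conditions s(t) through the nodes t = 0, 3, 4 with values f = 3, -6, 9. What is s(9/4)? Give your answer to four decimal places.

-10.3945

Put m_i = s'' at the i-th knot. Here h = (3, 1) and Δ = (-3, 15), so the interior equations h_(i-1)·m_(i-1) + 2(h_(i-1)+h_i)·m_i + h_i·m_(i+1) = 6(Δ_i − Δ_(i-1)) read
  3·m_0 + 8·m_1 + 1·m_2 = 6(Δ_1 - Δ_0) = 108
Natural end conditions: m_0 = m_2 = 0.
Solving the tridiagonal system: m_0 = 0, m_1 = 27/2, m_2 = 0.
On [0, 3], s(t) = 3 - 39/4·t + 0·t² + 3/4·t³.
With t = 9/4: s(9/4) = -2661/256.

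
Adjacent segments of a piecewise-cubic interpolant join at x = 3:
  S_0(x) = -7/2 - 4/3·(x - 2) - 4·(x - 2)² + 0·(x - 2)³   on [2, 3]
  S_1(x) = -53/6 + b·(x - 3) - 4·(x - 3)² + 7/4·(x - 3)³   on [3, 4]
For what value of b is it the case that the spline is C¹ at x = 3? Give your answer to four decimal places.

S_0'(x) = -4/3 - 8·(x - 2) + 0·(x - 2)², so S_0'(3) = -28/3. On the right, S_1'(3) = b, so b = -28/3.

-9.3333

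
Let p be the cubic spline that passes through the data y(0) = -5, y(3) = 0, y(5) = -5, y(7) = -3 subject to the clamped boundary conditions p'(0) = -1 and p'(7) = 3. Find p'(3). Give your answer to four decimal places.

-0.5270

Write M_i for p''(x_i). With h_i = 3, 2, 2 and divided differences Δ_i = 5/3, -5/2, 1, the continuity of p' gives the tridiagonal system
  3·M_0 + 10·M_1 + 2·M_2 = 6(Δ_1 - Δ_0) = -25
  2·M_1 + 8·M_2 + 2·M_3 = 6(Δ_2 - Δ_1) = 21
Clamped end conditions give two more equations: 2h_0·M_0 + h_0·M_1 = 6(Δ_0 - p'(0)) = 16 and h_2·M_2 + 2h_2·M_3 = 6(p'(7) - Δ_2) = 12.
Solving the tridiagonal system: M_0 = 557/111, M_1 = -174/37, M_2 = 129/37, M_3 = 93/74.
On [3, 5], p'(x) = b_1 + 2c_1·(x - 3) + 3d_1·(x - 3)² with b_1 = Δ_1 - h_1(2M_1 + M_2)/6 = -39/74, c_1 = M_1/2 = -87/37, d_1 = (M_2 - M_1)/(6h_1) = 101/148. So p'(3) = -39/74.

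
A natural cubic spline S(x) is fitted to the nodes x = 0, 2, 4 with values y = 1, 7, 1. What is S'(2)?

Write M_i for S''(x_i). With h_i = 2, 2 and divided differences Δ_i = 3, -3, the continuity of S' gives the tridiagonal system
  2·M_0 + 8·M_1 + 2·M_2 = 6(Δ_1 - Δ_0) = -36
Natural end conditions: M_0 = M_2 = 0.
Solving: M_0 = 0, M_1 = -9/2, M_2 = 0.
On [2, 4], S'(x) = b_1 + 2c_1·(x - 2) + 3d_1·(x - 2)² with b_1 = Δ_1 - h_1(2M_1 + M_2)/6 = 0, c_1 = M_1/2 = -9/4, d_1 = (M_2 - M_1)/(6h_1) = 3/8. So S'(2) = 0.

0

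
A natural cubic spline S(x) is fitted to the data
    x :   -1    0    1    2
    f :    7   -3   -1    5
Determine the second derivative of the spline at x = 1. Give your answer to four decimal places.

With M_i denoting the second derivative at x_i, h_i = 1, 1, 1, and Δ_i = (y_(i+1) − y_i)/h_i = -10, 2, 6:
  1·M_0 + 4·M_1 + 1·M_2 = 6(Δ_1 - Δ_0) = 72
  1·M_1 + 4·M_2 + 1·M_3 = 6(Δ_2 - Δ_1) = 24
Natural end conditions: M_0 = M_3 = 0.
Solving the tridiagonal system: M_0 = 0, M_1 = 88/5, M_2 = 8/5, M_3 = 0.

1.6000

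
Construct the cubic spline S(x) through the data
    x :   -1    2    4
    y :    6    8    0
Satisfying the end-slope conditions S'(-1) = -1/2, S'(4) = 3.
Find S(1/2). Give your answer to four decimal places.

8.3125

With M_i denoting the second derivative at x_i, h_i = 3, 2, and Δ_i = (y_(i+1) − y_i)/h_i = 2/3, -4:
  3·M_0 + 10·M_1 + 2·M_2 = 6(Δ_1 - Δ_0) = -28
Clamped end conditions give two more equations: 2h_0·M_0 + h_0·M_1 = 6(Δ_0 - S'(-1)) = 7 and h_1·M_1 + 2h_1·M_2 = 6(S'(4) - Δ_1) = 42.
Solving: M_0 = 14/3, M_1 = -7, M_2 = 14.
On [-1, 2], S(x) = 6 - 1/2·(x + 1) + 7/3·(x + 1)² - 35/54·(x + 1)³.
With (x + 1) = 3/2: S(1/2) = 133/16.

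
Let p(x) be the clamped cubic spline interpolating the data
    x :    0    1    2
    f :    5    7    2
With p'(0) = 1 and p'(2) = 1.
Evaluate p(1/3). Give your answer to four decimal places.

Let M_i = p''(x_i). Step sizes h_i = 1, 1; slopes of the chords Δ_i = (y_(i+1) - y_i)/h_i = 2, -5.
  1·M_0 + 4·M_1 + 1·M_2 = 6(Δ_1 - Δ_0) = -42
Clamped end conditions give two more equations: 2h_0·M_0 + h_0·M_1 = 6(Δ_0 - p'(0)) = 6 and h_1·M_1 + 2h_1·M_2 = 6(p'(2) - Δ_1) = 36.
Solving the tridiagonal system: M_0 = 27/2, M_1 = -21, M_2 = 57/2.
On [0, 1], p(x) = 5 + 1·x + 27/4·x² - 23/4·x³.
With x = 1/3: p(1/3) = 317/54.

5.8704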